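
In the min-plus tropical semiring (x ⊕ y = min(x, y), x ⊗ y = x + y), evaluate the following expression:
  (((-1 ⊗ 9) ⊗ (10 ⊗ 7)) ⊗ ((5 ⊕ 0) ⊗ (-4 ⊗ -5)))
(((-1 ⊗ 9) ⊗ (10 ⊗ 7)) ⊗ ((5 ⊕ 0) ⊗ (-4 ⊗ -5))) = 16

Expand innermost to outermost. Recall ⊕ takes the minimum of its arguments and ⊗ takes their sum. Working out the expression (((-1 ⊗ 9) ⊗ (10 ⊗ 7)) ⊗ ((5 ⊕ 0) ⊗ (-4 ⊗ -5))) gives 16.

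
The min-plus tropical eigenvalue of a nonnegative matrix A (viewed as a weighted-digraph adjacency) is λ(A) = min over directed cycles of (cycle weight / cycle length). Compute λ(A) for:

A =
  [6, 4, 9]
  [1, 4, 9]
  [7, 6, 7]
λ(A) = 5/2

Enumerate directed cycles and compute their means (weight / length). Sample:
  cycle 0 → 0: weight = 6, length = 1, mean = 6/1 ≈ 6.000
  cycle 1 → 1: weight = 4, length = 1, mean = 4/1 ≈ 4.000
  cycle 2 → 2: weight = 7, length = 1, mean = 7/1 ≈ 7.000
  cycle 0 → 1 → 0: weight = 5, length = 2, mean = 5/2 ≈ 2.500
  cycle 0 → 2 → 0: weight = 16, length = 2, mean = 16/2 ≈ 8.000
  cycle 1 → 0 → 1: weight = 5, length = 2, mean = 5/2 ≈ 2.500
Minimum mean = 2.500, attained e.g. along the cycle 0 → 1 → 0 with weight 5 and length 2. So λ(A) = 5/2 = 5/2.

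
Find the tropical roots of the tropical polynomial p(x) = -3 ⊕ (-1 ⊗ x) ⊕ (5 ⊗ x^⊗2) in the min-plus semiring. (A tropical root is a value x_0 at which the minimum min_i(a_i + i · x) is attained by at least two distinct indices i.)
Roots: {-6, -2}

Each tropical root is a break point of the lower envelope of the lines y = a_i + i · x (there are 3 lines, with slopes 0, 1, ..., 2). Only the lines that attain the minimum somewhere contribute to roots; other lines are dominated. Here the surviving (envelope) indices are i = 2, i = 1, i = 0.
Intersections between consecutive envelope lines give the roots: for adjacent envelope indices i < j the intersection is x = (a_i − a_j) / (j − i). Reading off the sorted break points: {-6, -2}.
Verification: at each break x_0, at least two indices attain the minimum of min_i(a_i + i · x_0).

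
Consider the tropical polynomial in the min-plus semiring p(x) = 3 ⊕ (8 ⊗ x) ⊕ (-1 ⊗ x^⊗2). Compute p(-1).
p(-1) = -3

A tropical monomial a ⊗ x^⊗i evaluates to a + i · x. Evaluating each term at x = -1:
  Term 0 contributes 3 + 0 · -1 = 3
  Term 1 contributes 8 + 1 · -1 = 7
  Term 2 contributes -1 + 2 · -1 = -3
p(-1) = ⊕ of these = min[3, 7, -3] = -3.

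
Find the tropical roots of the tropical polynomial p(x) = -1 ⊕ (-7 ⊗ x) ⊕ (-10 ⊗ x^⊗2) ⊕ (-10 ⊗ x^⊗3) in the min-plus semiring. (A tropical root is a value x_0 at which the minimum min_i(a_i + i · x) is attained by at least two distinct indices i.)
Roots: {0, 3, 6}

Each tropical root is a break point of the lower envelope of the lines y = a_i + i · x (there are 4 lines, with slopes 0, 1, ..., 3). Only the lines that attain the minimum somewhere contribute to roots; other lines are dominated. Here the surviving (envelope) indices are i = 3, i = 2, i = 1, i = 0.
Intersections between consecutive envelope lines give the roots: for adjacent envelope indices i < j the intersection is x = (a_i − a_j) / (j − i). Reading off the sorted break points: {0, 3, 6}.
Verification: at each break x_0, at least two indices attain the minimum of min_i(a_i + i · x_0).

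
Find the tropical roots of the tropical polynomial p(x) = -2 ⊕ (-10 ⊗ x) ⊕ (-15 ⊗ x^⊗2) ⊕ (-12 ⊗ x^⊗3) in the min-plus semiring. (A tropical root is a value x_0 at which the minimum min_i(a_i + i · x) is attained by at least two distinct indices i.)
Roots: {-3, 5, 8}

Each tropical root is a break point of the lower envelope of the lines y = a_i + i · x (there are 4 lines, with slopes 0, 1, ..., 3). Only the lines that attain the minimum somewhere contribute to roots; other lines are dominated. Here the surviving (envelope) indices are i = 3, i = 2, i = 1, i = 0.
Intersections between consecutive envelope lines give the roots: for adjacent envelope indices i < j the intersection is x = (a_i − a_j) / (j − i). Reading off the sorted break points: {-3, 5, 8}.
Verification: at each break x_0, at least two indices attain the minimum of min_i(a_i + i · x_0).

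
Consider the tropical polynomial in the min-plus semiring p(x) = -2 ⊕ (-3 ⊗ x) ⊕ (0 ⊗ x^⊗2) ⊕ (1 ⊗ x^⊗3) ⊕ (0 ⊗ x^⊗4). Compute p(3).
p(3) = -2

A tropical monomial a ⊗ x^⊗i evaluates to a + i · x. Evaluating each term at x = 3:
  Term 0 contributes -2 + 0 · 3 = -2
  Term 1 contributes -3 + 1 · 3 = 0
  Term 2 contributes 0 + 2 · 3 = 6
  Term 3 contributes 1 + 3 · 3 = 10
  Term 4 contributes 0 + 4 · 3 = 12
p(3) = ⊕ of these = min[-2, 0, 6, 10, 12] = -2.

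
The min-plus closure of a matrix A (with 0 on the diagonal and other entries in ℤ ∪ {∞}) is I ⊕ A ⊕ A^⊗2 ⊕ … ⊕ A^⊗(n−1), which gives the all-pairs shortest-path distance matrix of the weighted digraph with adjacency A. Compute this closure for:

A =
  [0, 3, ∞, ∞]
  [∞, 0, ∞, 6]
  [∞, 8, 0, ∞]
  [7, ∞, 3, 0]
Closure =
  [0, 3, 12, 9]
  [13, 0, 9, 6]
  [21, 8, 0, 14]
  [7, 10, 3, 0]

This is the Floyd-Warshall all-pairs shortest-path computation. For each intermediate vertex k = 0, 1, …, 3, update dist[i][j] ← min(dist[i][j], dist[i][k] + dist[k][j]). The final matrix gives, for each (i, j), the minimum total weight of any directed path from i to j (possibly empty when i = j).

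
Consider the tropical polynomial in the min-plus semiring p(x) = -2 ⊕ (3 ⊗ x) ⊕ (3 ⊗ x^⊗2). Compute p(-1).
p(-1) = -2

A tropical monomial a ⊗ x^⊗i evaluates to a + i · x. Evaluating each term at x = -1:
  Term 0 contributes -2 + 0 · -1 = -2
  Term 1 contributes 3 + 1 · -1 = 2
  Term 2 contributes 3 + 2 · -1 = 1
p(-1) = ⊕ of these = min[-2, 2, 1] = -2.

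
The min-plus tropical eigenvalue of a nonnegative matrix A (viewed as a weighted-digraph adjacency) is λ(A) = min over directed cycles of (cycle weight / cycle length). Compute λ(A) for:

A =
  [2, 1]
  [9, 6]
λ(A) = 2

Enumerate directed cycles and compute their means (weight / length). Sample:
  cycle 0 → 0: weight = 2, length = 1, mean = 2/1 ≈ 2.000
  cycle 1 → 1: weight = 6, length = 1, mean = 6/1 ≈ 6.000
  cycle 0 → 1 → 0: weight = 10, length = 2, mean = 10/2 ≈ 5.000
  cycle 1 → 0 → 1: weight = 10, length = 2, mean = 10/2 ≈ 5.000
Minimum mean = 2.000, attained e.g. along the cycle 0 → 0 with weight 2 and length 1. So λ(A) = 2/1 = 2.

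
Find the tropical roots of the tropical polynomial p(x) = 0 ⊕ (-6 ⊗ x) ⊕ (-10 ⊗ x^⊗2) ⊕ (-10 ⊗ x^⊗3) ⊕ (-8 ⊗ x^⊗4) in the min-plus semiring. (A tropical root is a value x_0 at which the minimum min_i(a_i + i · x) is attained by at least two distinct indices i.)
Roots: {-2, 0, 4, 6}

Each tropical root is a break point of the lower envelope of the lines y = a_i + i · x (there are 5 lines, with slopes 0, 1, ..., 4). Only the lines that attain the minimum somewhere contribute to roots; other lines are dominated. Here the surviving (envelope) indices are i = 4, i = 3, i = 2, i = 1, i = 0.
Intersections between consecutive envelope lines give the roots: for adjacent envelope indices i < j the intersection is x = (a_i − a_j) / (j − i). Reading off the sorted break points: {-2, 0, 4, 6}.
Verification: at each break x_0, at least two indices attain the minimum of min_i(a_i + i · x_0).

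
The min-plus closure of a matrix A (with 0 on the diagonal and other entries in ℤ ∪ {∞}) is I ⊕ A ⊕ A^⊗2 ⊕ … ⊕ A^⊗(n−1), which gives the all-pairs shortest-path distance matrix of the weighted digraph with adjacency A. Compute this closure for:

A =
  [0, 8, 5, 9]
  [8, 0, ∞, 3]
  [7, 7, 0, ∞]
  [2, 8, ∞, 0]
Closure =
  [0, 8, 5, 9]
  [5, 0, 10, 3]
  [7, 7, 0, 10]
  [2, 8, 7, 0]

This is the Floyd-Warshall all-pairs shortest-path computation. For each intermediate vertex k = 0, 1, …, 3, update dist[i][j] ← min(dist[i][j], dist[i][k] + dist[k][j]). The final matrix gives, for each (i, j), the minimum total weight of any directed path from i to j (possibly empty when i = j).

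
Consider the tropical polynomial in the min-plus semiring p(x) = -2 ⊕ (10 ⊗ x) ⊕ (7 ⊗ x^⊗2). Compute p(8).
p(8) = -2

A tropical monomial a ⊗ x^⊗i evaluates to a + i · x. Evaluating each term at x = 8:
  Term 0 contributes -2 + 0 · 8 = -2
  Term 1 contributes 10 + 1 · 8 = 18
  Term 2 contributes 7 + 2 · 8 = 23
p(8) = ⊕ of these = min[-2, 18, 23] = -2.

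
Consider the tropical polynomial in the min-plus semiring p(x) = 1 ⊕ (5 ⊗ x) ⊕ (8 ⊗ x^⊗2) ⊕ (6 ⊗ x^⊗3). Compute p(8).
p(8) = 1

A tropical monomial a ⊗ x^⊗i evaluates to a + i · x. Evaluating each term at x = 8:
  Term 0 contributes 1 + 0 · 8 = 1
  Term 1 contributes 5 + 1 · 8 = 13
  Term 2 contributes 8 + 2 · 8 = 24
  Term 3 contributes 6 + 3 · 8 = 30
p(8) = ⊕ of these = min[1, 13, 24, 30] = 1.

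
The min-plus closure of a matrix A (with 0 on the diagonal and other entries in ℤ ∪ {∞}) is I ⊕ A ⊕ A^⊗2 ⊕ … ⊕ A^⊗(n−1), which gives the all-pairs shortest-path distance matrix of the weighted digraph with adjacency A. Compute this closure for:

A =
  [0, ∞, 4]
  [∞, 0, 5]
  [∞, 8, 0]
Closure =
  [0, 12, 4]
  [∞, 0, 5]
  [∞, 8, 0]

This is the Floyd-Warshall all-pairs shortest-path computation. For each intermediate vertex k = 0, 1, …, 2, update dist[i][j] ← min(dist[i][j], dist[i][k] + dist[k][j]). The final matrix gives, for each (i, j), the minimum total weight of any directed path from i to j (possibly empty when i = j).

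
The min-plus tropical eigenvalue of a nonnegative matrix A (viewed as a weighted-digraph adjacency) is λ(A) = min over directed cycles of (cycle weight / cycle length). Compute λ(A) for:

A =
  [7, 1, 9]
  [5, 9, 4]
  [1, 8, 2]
λ(A) = 2

Enumerate directed cycles and compute their means (weight / length). Sample:
  cycle 0 → 0: weight = 7, length = 1, mean = 7/1 ≈ 7.000
  cycle 1 → 1: weight = 9, length = 1, mean = 9/1 ≈ 9.000
  cycle 2 → 2: weight = 2, length = 1, mean = 2/1 ≈ 2.000
  cycle 0 → 1 → 0: weight = 6, length = 2, mean = 6/2 ≈ 3.000
  cycle 0 → 2 → 0: weight = 10, length = 2, mean = 10/2 ≈ 5.000
  cycle 1 → 0 → 1: weight = 6, length = 2, mean = 6/2 ≈ 3.000
Minimum mean = 2.000, attained e.g. along the cycle 2 → 2 with weight 2 and length 1. So λ(A) = 2/1 = 2.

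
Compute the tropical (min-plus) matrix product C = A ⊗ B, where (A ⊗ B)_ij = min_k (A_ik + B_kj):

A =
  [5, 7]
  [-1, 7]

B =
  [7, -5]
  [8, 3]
A ⊗ B =
  [12, 0]
  [6, -6]

Apply the min-plus product entry-by-entry:
  C[0][0] = min over k of (A[0][0] + B[0][0] = 5 + 7 = 12, A[0][1] + B[1][0] = 7 + 8 = 15) = 12 (attained at k = 0)
  C[0][1] = min over k of (A[0][0] + B[0][1] = 5 + -5 = 0, A[0][1] + B[1][1] = 7 + 3 = 10) = 0 (attained at k = 0)
  C[1][0] = min over k of (A[1][0] + B[0][0] = -1 + 7 = 6, A[1][1] + B[1][0] = 7 + 8 = 15) = 6 (attained at k = 0)
  C[1][1] = min over k of (A[1][0] + B[0][1] = -1 + -5 = -6, A[1][1] + B[1][1] = 7 + 3 = 10) = -6 (attained at k = 0)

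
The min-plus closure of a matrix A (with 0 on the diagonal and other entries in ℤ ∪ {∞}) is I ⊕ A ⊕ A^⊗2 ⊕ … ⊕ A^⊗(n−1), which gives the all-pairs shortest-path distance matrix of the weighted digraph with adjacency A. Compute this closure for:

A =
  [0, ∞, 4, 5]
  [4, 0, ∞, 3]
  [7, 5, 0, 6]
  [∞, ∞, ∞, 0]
Closure =
  [0, 9, 4, 5]
  [4, 0, 8, 3]
  [7, 5, 0, 6]
  [∞, ∞, ∞, 0]

This is the Floyd-Warshall all-pairs shortest-path computation. For each intermediate vertex k = 0, 1, …, 3, update dist[i][j] ← min(dist[i][j], dist[i][k] + dist[k][j]). The final matrix gives, for each (i, j), the minimum total weight of any directed path from i to j (possibly empty when i = j).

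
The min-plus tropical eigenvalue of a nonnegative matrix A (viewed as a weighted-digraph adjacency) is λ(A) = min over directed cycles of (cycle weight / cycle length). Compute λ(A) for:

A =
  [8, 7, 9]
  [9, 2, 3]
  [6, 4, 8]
λ(A) = 2

Enumerate directed cycles and compute their means (weight / length). Sample:
  cycle 0 → 0: weight = 8, length = 1, mean = 8/1 ≈ 8.000
  cycle 1 → 1: weight = 2, length = 1, mean = 2/1 ≈ 2.000
  cycle 2 → 2: weight = 8, length = 1, mean = 8/1 ≈ 8.000
  cycle 0 → 1 → 0: weight = 16, length = 2, mean = 16/2 ≈ 8.000
  cycle 0 → 2 → 0: weight = 15, length = 2, mean = 15/2 ≈ 7.500
  cycle 1 → 0 → 1: weight = 16, length = 2, mean = 16/2 ≈ 8.000
Minimum mean = 2.000, attained e.g. along the cycle 1 → 1 with weight 2 and length 1. So λ(A) = 2/1 = 2.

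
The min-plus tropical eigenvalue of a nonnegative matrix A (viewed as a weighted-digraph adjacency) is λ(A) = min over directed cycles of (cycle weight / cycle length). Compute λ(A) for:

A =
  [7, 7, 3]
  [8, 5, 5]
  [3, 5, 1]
λ(A) = 1

Enumerate directed cycles and compute their means (weight / length). Sample:
  cycle 0 → 0: weight = 7, length = 1, mean = 7/1 ≈ 7.000
  cycle 1 → 1: weight = 5, length = 1, mean = 5/1 ≈ 5.000
  cycle 2 → 2: weight = 1, length = 1, mean = 1/1 ≈ 1.000
  cycle 0 → 1 → 0: weight = 15, length = 2, mean = 15/2 ≈ 7.500
  cycle 0 → 2 → 0: weight = 6, length = 2, mean = 6/2 ≈ 3.000
  cycle 1 → 0 → 1: weight = 15, length = 2, mean = 15/2 ≈ 7.500
Minimum mean = 1.000, attained e.g. along the cycle 2 → 2 with weight 1 and length 1. So λ(A) = 1/1 = 1.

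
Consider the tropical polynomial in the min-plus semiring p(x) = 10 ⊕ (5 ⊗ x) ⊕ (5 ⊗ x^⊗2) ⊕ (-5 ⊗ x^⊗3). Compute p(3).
p(3) = 4

A tropical monomial a ⊗ x^⊗i evaluates to a + i · x. Evaluating each term at x = 3:
  Term 0 contributes 10 + 0 · 3 = 10
  Term 1 contributes 5 + 1 · 3 = 8
  Term 2 contributes 5 + 2 · 3 = 11
  Term 3 contributes -5 + 3 · 3 = 4
p(3) = ⊕ of these = min[10, 8, 11, 4] = 4.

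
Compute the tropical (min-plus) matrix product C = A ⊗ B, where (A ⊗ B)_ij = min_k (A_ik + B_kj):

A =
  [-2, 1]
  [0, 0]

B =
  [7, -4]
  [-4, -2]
A ⊗ B =
  [-3, -6]
  [-4, -4]

Apply the min-plus product entry-by-entry:
  C[0][0] = min over k of (A[0][0] + B[0][0] = -2 + 7 = 5, A[0][1] + B[1][0] = 1 + -4 = -3) = -3 (attained at k = 1)
  C[0][1] = min over k of (A[0][0] + B[0][1] = -2 + -4 = -6, A[0][1] + B[1][1] = 1 + -2 = -1) = -6 (attained at k = 0)
  C[1][0] = min over k of (A[1][0] + B[0][0] = 0 + 7 = 7, A[1][1] + B[1][0] = 0 + -4 = -4) = -4 (attained at k = 1)
  C[1][1] = min over k of (A[1][0] + B[0][1] = 0 + -4 = -4, A[1][1] + B[1][1] = 0 + -2 = -2) = -4 (attained at k = 0)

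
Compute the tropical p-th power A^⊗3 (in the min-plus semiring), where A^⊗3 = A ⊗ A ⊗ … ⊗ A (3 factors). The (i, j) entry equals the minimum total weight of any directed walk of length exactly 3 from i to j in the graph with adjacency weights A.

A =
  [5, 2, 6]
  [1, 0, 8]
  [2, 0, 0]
A^⊗3 =
  [3, 2, 6]
  [1, 0, 7]
  [1, 0, 0]

Each entry (A^⊗3)_ij equals the minimum over all length-3 walks i = v_0 → v_1 → … → v_3 = j of Σ_t A[v_t][v_{t+1}]. For example, for (i, j) = (0, 2) we minimise over 9 possible intermediate vertex sequences; the minimum is 6, attained along the walk 0 → 2 → 2 → 2.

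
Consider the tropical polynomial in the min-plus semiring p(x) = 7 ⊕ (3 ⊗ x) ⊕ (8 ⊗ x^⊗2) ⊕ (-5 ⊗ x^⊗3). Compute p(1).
p(1) = -2

A tropical monomial a ⊗ x^⊗i evaluates to a + i · x. Evaluating each term at x = 1:
  Term 0 contributes 7 + 0 · 1 = 7
  Term 1 contributes 3 + 1 · 1 = 4
  Term 2 contributes 8 + 2 · 1 = 10
  Term 3 contributes -5 + 3 · 1 = -2
p(1) = ⊕ of these = min[7, 4, 10, -2] = -2.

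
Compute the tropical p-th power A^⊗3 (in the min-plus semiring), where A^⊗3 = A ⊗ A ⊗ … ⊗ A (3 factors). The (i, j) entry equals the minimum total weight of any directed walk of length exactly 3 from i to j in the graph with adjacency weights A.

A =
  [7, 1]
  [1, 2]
A^⊗3 =
  [4, 3]
  [3, 4]

Each entry (A^⊗3)_ij equals the minimum over all length-3 walks i = v_0 → v_1 → … → v_3 = j of Σ_t A[v_t][v_{t+1}]. For example, for (i, j) = (0, 1) we minimise over 4 possible intermediate vertex sequences; the minimum is 3, attained along the walk 0 → 1 → 0 → 1.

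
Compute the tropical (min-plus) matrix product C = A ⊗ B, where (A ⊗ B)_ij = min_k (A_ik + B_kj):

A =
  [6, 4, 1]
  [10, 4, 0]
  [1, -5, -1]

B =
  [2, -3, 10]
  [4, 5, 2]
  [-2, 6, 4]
A ⊗ B =
  [-1, 3, 5]
  [-2, 6, 4]
  [-3, -2, -3]

Apply the min-plus product entry-by-entry:
  C[0][0] = min over k of (A[0][0] + B[0][0] = 6 + 2 = 8, A[0][1] + B[1][0] = 4 + 4 = 8, A[0][2] + B[2][0] = 1 + -2 = -1) = -1 (attained at k = 2)
  C[0][1] = min over k of (A[0][0] + B[0][1] = 6 + -3 = 3, A[0][1] + B[1][1] = 4 + 5 = 9, A[0][2] + B[2][1] = 1 + 6 = 7) = 3 (attained at k = 0)
  C[0][2] = min over k of (A[0][0] + B[0][2] = 6 + 10 = 16, A[0][1] + B[1][2] = 4 + 2 = 6, A[0][2] + B[2][2] = 1 + 4 = 5) = 5 (attained at k = 2)
  C[1][0] = min over k of (A[1][0] + B[0][0] = 10 + 2 = 12, A[1][1] + B[1][0] = 4 + 4 = 8, A[1][2] + B[2][0] = 0 + -2 = -2) = -2 (attained at k = 2)
  C[1][1] = min over k of (A[1][0] + B[0][1] = 10 + -3 = 7, A[1][1] + B[1][1] = 4 + 5 = 9, A[1][2] + B[2][1] = 0 + 6 = 6) = 6 (attained at k = 2)
  C[1][2] = min over k of (A[1][0] + B[0][2] = 10 + 10 = 20, A[1][1] + B[1][2] = 4 + 2 = 6, A[1][2] + B[2][2] = 0 + 4 = 4) = 4 (attained at k = 2)
  C[2][0] = min over k of (A[2][0] + B[0][0] = 1 + 2 = 3, A[2][1] + B[1][0] = -5 + 4 = -1, A[2][2] + B[2][0] = -1 + -2 = -3) = -3 (attained at k = 2)
  C[2][1] = min over k of (A[2][0] + B[0][1] = 1 + -3 = -2, A[2][1] + B[1][1] = -5 + 5 = 0, A[2][2] + B[2][1] = -1 + 6 = 5) = -2 (attained at k = 0)
  C[2][2] = min over k of (A[2][0] + B[0][2] = 1 + 10 = 11, A[2][1] + B[1][2] = -5 + 2 = -3, A[2][2] + B[2][2] = -1 + 4 = 3) = -3 (attained at k = 1)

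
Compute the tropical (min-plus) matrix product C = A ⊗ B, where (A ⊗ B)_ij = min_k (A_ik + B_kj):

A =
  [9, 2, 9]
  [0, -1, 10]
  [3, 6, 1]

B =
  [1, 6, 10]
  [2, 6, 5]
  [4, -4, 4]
A ⊗ B =
  [4, 5, 7]
  [1, 5, 4]
  [4, -3, 5]

Apply the min-plus product entry-by-entry:
  C[0][0] = min over k of (A[0][0] + B[0][0] = 9 + 1 = 10, A[0][1] + B[1][0] = 2 + 2 = 4, A[0][2] + B[2][0] = 9 + 4 = 13) = 4 (attained at k = 1)
  C[0][1] = min over k of (A[0][0] + B[0][1] = 9 + 6 = 15, A[0][1] + B[1][1] = 2 + 6 = 8, A[0][2] + B[2][1] = 9 + -4 = 5) = 5 (attained at k = 2)
  C[0][2] = min over k of (A[0][0] + B[0][2] = 9 + 10 = 19, A[0][1] + B[1][2] = 2 + 5 = 7, A[0][2] + B[2][2] = 9 + 4 = 13) = 7 (attained at k = 1)
  C[1][0] = min over k of (A[1][0] + B[0][0] = 0 + 1 = 1, A[1][1] + B[1][0] = -1 + 2 = 1, A[1][2] + B[2][0] = 10 + 4 = 14) = 1 (attained at k = 0)
  C[1][1] = min over k of (A[1][0] + B[0][1] = 0 + 6 = 6, A[1][1] + B[1][1] = -1 + 6 = 5, A[1][2] + B[2][1] = 10 + -4 = 6) = 5 (attained at k = 1)
  C[1][2] = min over k of (A[1][0] + B[0][2] = 0 + 10 = 10, A[1][1] + B[1][2] = -1 + 5 = 4, A[1][2] + B[2][2] = 10 + 4 = 14) = 4 (attained at k = 1)
  C[2][0] = min over k of (A[2][0] + B[0][0] = 3 + 1 = 4, A[2][1] + B[1][0] = 6 + 2 = 8, A[2][2] + B[2][0] = 1 + 4 = 5) = 4 (attained at k = 0)
  C[2][1] = min over k of (A[2][0] + B[0][1] = 3 + 6 = 9, A[2][1] + B[1][1] = 6 + 6 = 12, A[2][2] + B[2][1] = 1 + -4 = -3) = -3 (attained at k = 2)
  C[2][2] = min over k of (A[2][0] + B[0][2] = 3 + 10 = 13, A[2][1] + B[1][2] = 6 + 5 = 11, A[2][2] + B[2][2] = 1 + 4 = 5) = 5 (attained at k = 2)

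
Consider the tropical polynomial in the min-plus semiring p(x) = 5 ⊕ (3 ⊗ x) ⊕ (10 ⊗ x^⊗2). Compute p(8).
p(8) = 5

A tropical monomial a ⊗ x^⊗i evaluates to a + i · x. Evaluating each term at x = 8:
  Term 0 contributes 5 + 0 · 8 = 5
  Term 1 contributes 3 + 1 · 8 = 11
  Term 2 contributes 10 + 2 · 8 = 26
p(8) = ⊕ of these = min[5, 11, 26] = 5.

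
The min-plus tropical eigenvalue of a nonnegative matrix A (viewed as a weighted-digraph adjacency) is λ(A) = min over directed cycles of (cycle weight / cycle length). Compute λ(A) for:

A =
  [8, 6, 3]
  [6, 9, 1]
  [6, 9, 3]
λ(A) = 3

Enumerate directed cycles and compute their means (weight / length). Sample:
  cycle 0 → 0: weight = 8, length = 1, mean = 8/1 ≈ 8.000
  cycle 1 → 1: weight = 9, length = 1, mean = 9/1 ≈ 9.000
  cycle 2 → 2: weight = 3, length = 1, mean = 3/1 ≈ 3.000
  cycle 0 → 1 → 0: weight = 12, length = 2, mean = 12/2 ≈ 6.000
  cycle 0 → 2 → 0: weight = 9, length = 2, mean = 9/2 ≈ 4.500
  cycle 1 → 0 → 1: weight = 12, length = 2, mean = 12/2 ≈ 6.000
Minimum mean = 3.000, attained e.g. along the cycle 2 → 2 with weight 3 and length 1. So λ(A) = 3/1 = 3.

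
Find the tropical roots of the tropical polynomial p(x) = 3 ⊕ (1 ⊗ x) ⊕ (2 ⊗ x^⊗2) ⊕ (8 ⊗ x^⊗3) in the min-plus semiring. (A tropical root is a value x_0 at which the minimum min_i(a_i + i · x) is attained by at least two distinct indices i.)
Roots: {-6, -1, 2}

Each tropical root is a break point of the lower envelope of the lines y = a_i + i · x (there are 4 lines, with slopes 0, 1, ..., 3). Only the lines that attain the minimum somewhere contribute to roots; other lines are dominated. Here the surviving (envelope) indices are i = 3, i = 2, i = 1, i = 0.
Intersections between consecutive envelope lines give the roots: for adjacent envelope indices i < j the intersection is x = (a_i − a_j) / (j − i). Reading off the sorted break points: {-6, -1, 2}.
Verification: at each break x_0, at least two indices attain the minimum of min_i(a_i + i · x_0).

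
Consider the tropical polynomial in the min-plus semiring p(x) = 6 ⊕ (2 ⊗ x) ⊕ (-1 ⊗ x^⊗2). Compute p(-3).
p(-3) = -7

A tropical monomial a ⊗ x^⊗i evaluates to a + i · x. Evaluating each term at x = -3:
  Term 0 contributes 6 + 0 · -3 = 6
  Term 1 contributes 2 + 1 · -3 = -1
  Term 2 contributes -1 + 2 · -3 = -7
p(-3) = ⊕ of these = min[6, -1, -7] = -7.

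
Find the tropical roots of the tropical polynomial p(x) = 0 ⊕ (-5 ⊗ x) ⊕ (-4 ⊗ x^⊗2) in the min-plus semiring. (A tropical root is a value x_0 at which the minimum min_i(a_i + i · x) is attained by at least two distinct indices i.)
Roots: {-1, 5}

Each tropical root is a break point of the lower envelope of the lines y = a_i + i · x (there are 3 lines, with slopes 0, 1, ..., 2). Only the lines that attain the minimum somewhere contribute to roots; other lines are dominated. Here the surviving (envelope) indices are i = 2, i = 1, i = 0.
Intersections between consecutive envelope lines give the roots: for adjacent envelope indices i < j the intersection is x = (a_i − a_j) / (j − i). Reading off the sorted break points: {-1, 5}.
Verification: at each break x_0, at least two indices attain the minimum of min_i(a_i + i · x_0).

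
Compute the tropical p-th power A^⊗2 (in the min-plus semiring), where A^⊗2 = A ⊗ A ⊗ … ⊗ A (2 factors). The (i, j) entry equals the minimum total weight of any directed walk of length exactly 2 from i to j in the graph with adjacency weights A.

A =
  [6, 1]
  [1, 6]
A^⊗2 =
  [2, 7]
  [7, 2]

Each entry (A^⊗2)_ij equals the minimum over all length-2 walks i = v_0 → v_1 → … → v_2 = j of Σ_t A[v_t][v_{t+1}]. For example, for (i, j) = (0, 1) we minimise over 2 possible intermediate vertex sequences; the minimum is 7, attained along the walk 0 → 0 → 1.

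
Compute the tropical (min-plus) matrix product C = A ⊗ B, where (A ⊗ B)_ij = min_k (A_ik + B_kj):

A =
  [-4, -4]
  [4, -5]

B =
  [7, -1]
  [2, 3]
A ⊗ B =
  [-2, -5]
  [-3, -2]

Apply the min-plus product entry-by-entry:
  C[0][0] = min over k of (A[0][0] + B[0][0] = -4 + 7 = 3, A[0][1] + B[1][0] = -4 + 2 = -2) = -2 (attained at k = 1)
  C[0][1] = min over k of (A[0][0] + B[0][1] = -4 + -1 = -5, A[0][1] + B[1][1] = -4 + 3 = -1) = -5 (attained at k = 0)
  C[1][0] = min over k of (A[1][0] + B[0][0] = 4 + 7 = 11, A[1][1] + B[1][0] = -5 + 2 = -3) = -3 (attained at k = 1)
  C[1][1] = min over k of (A[1][0] + B[0][1] = 4 + -1 = 3, A[1][1] + B[1][1] = -5 + 3 = -2) = -2 (attained at k = 1)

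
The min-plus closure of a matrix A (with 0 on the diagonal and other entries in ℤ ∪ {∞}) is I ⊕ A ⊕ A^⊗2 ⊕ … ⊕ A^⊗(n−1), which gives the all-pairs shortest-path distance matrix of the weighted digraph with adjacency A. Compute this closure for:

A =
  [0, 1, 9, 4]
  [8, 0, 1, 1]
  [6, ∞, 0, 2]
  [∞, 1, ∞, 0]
Closure =
  [0, 1, 2, 2]
  [7, 0, 1, 1]
  [6, 3, 0, 2]
  [8, 1, 2, 0]

This is the Floyd-Warshall all-pairs shortest-path computation. For each intermediate vertex k = 0, 1, …, 3, update dist[i][j] ← min(dist[i][j], dist[i][k] + dist[k][j]). The final matrix gives, for each (i, j), the minimum total weight of any directed path from i to j (possibly empty when i = j).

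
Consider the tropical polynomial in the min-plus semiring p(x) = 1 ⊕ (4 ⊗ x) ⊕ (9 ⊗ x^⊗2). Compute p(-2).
p(-2) = 1

A tropical monomial a ⊗ x^⊗i evaluates to a + i · x. Evaluating each term at x = -2:
  Term 0 contributes 1 + 0 · -2 = 1
  Term 1 contributes 4 + 1 · -2 = 2
  Term 2 contributes 9 + 2 · -2 = 5
p(-2) = ⊕ of these = min[1, 2, 5] = 1.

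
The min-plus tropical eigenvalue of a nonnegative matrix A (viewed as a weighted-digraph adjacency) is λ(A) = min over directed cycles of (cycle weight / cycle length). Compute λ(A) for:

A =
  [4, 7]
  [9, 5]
λ(A) = 4

Enumerate directed cycles and compute their means (weight / length). Sample:
  cycle 0 → 0: weight = 4, length = 1, mean = 4/1 ≈ 4.000
  cycle 1 → 1: weight = 5, length = 1, mean = 5/1 ≈ 5.000
  cycle 0 → 1 → 0: weight = 16, length = 2, mean = 16/2 ≈ 8.000
  cycle 1 → 0 → 1: weight = 16, length = 2, mean = 16/2 ≈ 8.000
Minimum mean = 4.000, attained e.g. along the cycle 0 → 0 with weight 4 and length 1. So λ(A) = 4/1 = 4.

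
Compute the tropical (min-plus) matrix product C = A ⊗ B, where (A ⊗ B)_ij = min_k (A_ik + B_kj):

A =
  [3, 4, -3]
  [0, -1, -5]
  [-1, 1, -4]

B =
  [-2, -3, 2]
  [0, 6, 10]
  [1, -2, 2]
A ⊗ B =
  [-2, -5, -1]
  [-4, -7, -3]
  [-3, -6, -2]

Apply the min-plus product entry-by-entry:
  C[0][0] = min over k of (A[0][0] + B[0][0] = 3 + -2 = 1, A[0][1] + B[1][0] = 4 + 0 = 4, A[0][2] + B[2][0] = -3 + 1 = -2) = -2 (attained at k = 2)
  C[0][1] = min over k of (A[0][0] + B[0][1] = 3 + -3 = 0, A[0][1] + B[1][1] = 4 + 6 = 10, A[0][2] + B[2][1] = -3 + -2 = -5) = -5 (attained at k = 2)
  C[0][2] = min over k of (A[0][0] + B[0][2] = 3 + 2 = 5, A[0][1] + B[1][2] = 4 + 10 = 14, A[0][2] + B[2][2] = -3 + 2 = -1) = -1 (attained at k = 2)
  C[1][0] = min over k of (A[1][0] + B[0][0] = 0 + -2 = -2, A[1][1] + B[1][0] = -1 + 0 = -1, A[1][2] + B[2][0] = -5 + 1 = -4) = -4 (attained at k = 2)
  C[1][1] = min over k of (A[1][0] + B[0][1] = 0 + -3 = -3, A[1][1] + B[1][1] = -1 + 6 = 5, A[1][2] + B[2][1] = -5 + -2 = -7) = -7 (attained at k = 2)
  C[1][2] = min over k of (A[1][0] + B[0][2] = 0 + 2 = 2, A[1][1] + B[1][2] = -1 + 10 = 9, A[1][2] + B[2][2] = -5 + 2 = -3) = -3 (attained at k = 2)
  C[2][0] = min over k of (A[2][0] + B[0][0] = -1 + -2 = -3, A[2][1] + B[1][0] = 1 + 0 = 1, A[2][2] + B[2][0] = -4 + 1 = -3) = -3 (attained at k = 0)
  C[2][1] = min over k of (A[2][0] + B[0][1] = -1 + -3 = -4, A[2][1] + B[1][1] = 1 + 6 = 7, A[2][2] + B[2][1] = -4 + -2 = -6) = -6 (attained at k = 2)
  C[2][2] = min over k of (A[2][0] + B[0][2] = -1 + 2 = 1, A[2][1] + B[1][2] = 1 + 10 = 11, A[2][2] + B[2][2] = -4 + 2 = -2) = -2 (attained at k = 2)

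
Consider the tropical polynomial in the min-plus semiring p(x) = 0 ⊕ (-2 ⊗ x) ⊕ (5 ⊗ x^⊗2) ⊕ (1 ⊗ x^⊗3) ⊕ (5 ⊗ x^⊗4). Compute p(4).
p(4) = 0

A tropical monomial a ⊗ x^⊗i evaluates to a + i · x. Evaluating each term at x = 4:
  Term 0 contributes 0 + 0 · 4 = 0
  Term 1 contributes -2 + 1 · 4 = 2
  Term 2 contributes 5 + 2 · 4 = 13
  Term 3 contributes 1 + 3 · 4 = 13
  Term 4 contributes 5 + 4 · 4 = 21
p(4) = ⊕ of these = min[0, 2, 13, 13, 21] = 0.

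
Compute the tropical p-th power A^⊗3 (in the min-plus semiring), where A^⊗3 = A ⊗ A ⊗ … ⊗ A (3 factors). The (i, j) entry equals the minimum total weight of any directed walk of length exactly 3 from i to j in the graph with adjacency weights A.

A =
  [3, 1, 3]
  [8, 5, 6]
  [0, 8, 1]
A^⊗3 =
  [4, 4, 5]
  [7, 7, 8]
  [2, 2, 3]

Each entry (A^⊗3)_ij equals the minimum over all length-3 walks i = v_0 → v_1 → … → v_3 = j of Σ_t A[v_t][v_{t+1}]. For example, for (i, j) = (0, 2) we minimise over 9 possible intermediate vertex sequences; the minimum is 5, attained along the walk 0 → 2 → 2 → 2.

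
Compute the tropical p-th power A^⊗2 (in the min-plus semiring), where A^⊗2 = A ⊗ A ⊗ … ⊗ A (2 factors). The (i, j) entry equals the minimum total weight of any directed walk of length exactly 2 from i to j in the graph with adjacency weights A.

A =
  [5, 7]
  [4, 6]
A^⊗2 =
  [10, 12]
  [9, 11]

Each entry (A^⊗2)_ij equals the minimum over all length-2 walks i = v_0 → v_1 → … → v_2 = j of Σ_t A[v_t][v_{t+1}]. For example, for (i, j) = (0, 1) we minimise over 2 possible intermediate vertex sequences; the minimum is 12, attained along the walk 0 → 0 → 1.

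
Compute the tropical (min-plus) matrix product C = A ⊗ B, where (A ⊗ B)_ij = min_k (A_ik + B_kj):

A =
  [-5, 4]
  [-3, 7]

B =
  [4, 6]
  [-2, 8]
A ⊗ B =
  [-1, 1]
  [1, 3]

Apply the min-plus product entry-by-entry:
  C[0][0] = min over k of (A[0][0] + B[0][0] = -5 + 4 = -1, A[0][1] + B[1][0] = 4 + -2 = 2) = -1 (attained at k = 0)
  C[0][1] = min over k of (A[0][0] + B[0][1] = -5 + 6 = 1, A[0][1] + B[1][1] = 4 + 8 = 12) = 1 (attained at k = 0)
  C[1][0] = min over k of (A[1][0] + B[0][0] = -3 + 4 = 1, A[1][1] + B[1][0] = 7 + -2 = 5) = 1 (attained at k = 0)
  C[1][1] = min over k of (A[1][0] + B[0][1] = -3 + 6 = 3, A[1][1] + B[1][1] = 7 + 8 = 15) = 3 (attained at k = 0)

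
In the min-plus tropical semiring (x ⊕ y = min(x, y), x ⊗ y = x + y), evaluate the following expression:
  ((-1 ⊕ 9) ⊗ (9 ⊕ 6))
((-1 ⊕ 9) ⊗ (9 ⊕ 6)) = 5

Expand innermost to outermost. Recall ⊕ takes the minimum of its arguments and ⊗ takes their sum. Working out the expression ((-1 ⊕ 9) ⊗ (9 ⊕ 6)) gives 5.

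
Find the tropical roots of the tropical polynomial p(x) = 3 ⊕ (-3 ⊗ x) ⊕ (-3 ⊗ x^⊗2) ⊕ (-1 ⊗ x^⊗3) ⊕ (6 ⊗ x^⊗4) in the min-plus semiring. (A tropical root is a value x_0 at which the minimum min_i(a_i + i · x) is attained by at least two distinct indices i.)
Roots: {-7, -2, 0, 6}

Each tropical root is a break point of the lower envelope of the lines y = a_i + i · x (there are 5 lines, with slopes 0, 1, ..., 4). Only the lines that attain the minimum somewhere contribute to roots; other lines are dominated. Here the surviving (envelope) indices are i = 4, i = 3, i = 2, i = 1, i = 0.
Intersections between consecutive envelope lines give the roots: for adjacent envelope indices i < j the intersection is x = (a_i − a_j) / (j − i). Reading off the sorted break points: {-7, -2, 0, 6}.
Verification: at each break x_0, at least two indices attain the minimum of min_i(a_i + i · x_0).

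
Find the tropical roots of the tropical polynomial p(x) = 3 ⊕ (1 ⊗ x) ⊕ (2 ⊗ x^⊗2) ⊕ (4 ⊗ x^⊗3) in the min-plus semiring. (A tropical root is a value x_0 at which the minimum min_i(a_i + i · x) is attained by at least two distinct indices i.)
Roots: {-2, -1, 2}

Each tropical root is a break point of the lower envelope of the lines y = a_i + i · x (there are 4 lines, with slopes 0, 1, ..., 3). Only the lines that attain the minimum somewhere contribute to roots; other lines are dominated. Here the surviving (envelope) indices are i = 3, i = 2, i = 1, i = 0.
Intersections between consecutive envelope lines give the roots: for adjacent envelope indices i < j the intersection is x = (a_i − a_j) / (j − i). Reading off the sorted break points: {-2, -1, 2}.
Verification: at each break x_0, at least two indices attain the minimum of min_i(a_i + i · x_0).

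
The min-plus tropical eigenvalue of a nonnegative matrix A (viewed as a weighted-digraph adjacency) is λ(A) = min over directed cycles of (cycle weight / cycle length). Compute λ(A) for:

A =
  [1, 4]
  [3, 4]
λ(A) = 1

Enumerate directed cycles and compute their means (weight / length). Sample:
  cycle 0 → 0: weight = 1, length = 1, mean = 1/1 ≈ 1.000
  cycle 1 → 1: weight = 4, length = 1, mean = 4/1 ≈ 4.000
  cycle 0 → 1 → 0: weight = 7, length = 2, mean = 7/2 ≈ 3.500
  cycle 1 → 0 → 1: weight = 7, length = 2, mean = 7/2 ≈ 3.500
Minimum mean = 1.000, attained e.g. along the cycle 0 → 0 with weight 1 and length 1. So λ(A) = 1/1 = 1.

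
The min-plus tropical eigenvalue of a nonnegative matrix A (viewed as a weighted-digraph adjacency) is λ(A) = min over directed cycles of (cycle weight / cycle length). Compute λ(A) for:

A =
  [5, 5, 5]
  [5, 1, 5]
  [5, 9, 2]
λ(A) = 1

Enumerate directed cycles and compute their means (weight / length). Sample:
  cycle 0 → 0: weight = 5, length = 1, mean = 5/1 ≈ 5.000
  cycle 1 → 1: weight = 1, length = 1, mean = 1/1 ≈ 1.000
  cycle 2 → 2: weight = 2, length = 1, mean = 2/1 ≈ 2.000
  cycle 0 → 1 → 0: weight = 10, length = 2, mean = 10/2 ≈ 5.000
  cycle 0 → 2 → 0: weight = 10, length = 2, mean = 10/2 ≈ 5.000
  cycle 1 → 0 → 1: weight = 10, length = 2, mean = 10/2 ≈ 5.000
Minimum mean = 1.000, attained e.g. along the cycle 1 → 1 with weight 1 and length 1. So λ(A) = 1/1 = 1.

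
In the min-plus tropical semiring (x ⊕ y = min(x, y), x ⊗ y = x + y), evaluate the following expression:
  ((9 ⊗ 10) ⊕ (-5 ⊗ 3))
((9 ⊗ 10) ⊕ (-5 ⊗ 3)) = -2

Expand innermost to outermost. Recall ⊕ takes the minimum of its arguments and ⊗ takes their sum. Working out the expression ((9 ⊗ 10) ⊕ (-5 ⊗ 3)) gives -2.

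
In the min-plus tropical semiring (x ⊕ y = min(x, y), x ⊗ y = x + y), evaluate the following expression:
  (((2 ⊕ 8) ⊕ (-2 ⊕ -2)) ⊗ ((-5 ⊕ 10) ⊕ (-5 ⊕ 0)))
(((2 ⊕ 8) ⊕ (-2 ⊕ -2)) ⊗ ((-5 ⊕ 10) ⊕ (-5 ⊕ 0))) = -7

Expand innermost to outermost. Recall ⊕ takes the minimum of its arguments and ⊗ takes their sum. Working out the expression (((2 ⊕ 8) ⊕ (-2 ⊕ -2)) ⊗ ((-5 ⊕ 10) ⊕ (-5 ⊕ 0))) gives -7.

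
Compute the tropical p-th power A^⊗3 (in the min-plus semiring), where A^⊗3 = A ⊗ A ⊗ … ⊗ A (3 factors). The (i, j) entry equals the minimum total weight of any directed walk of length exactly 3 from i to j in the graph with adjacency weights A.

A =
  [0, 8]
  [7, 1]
A^⊗3 =
  [0, 8]
  [7, 3]

Each entry (A^⊗3)_ij equals the minimum over all length-3 walks i = v_0 → v_1 → … → v_3 = j of Σ_t A[v_t][v_{t+1}]. For example, for (i, j) = (0, 1) we minimise over 4 possible intermediate vertex sequences; the minimum is 8, attained along the walk 0 → 0 → 0 → 1.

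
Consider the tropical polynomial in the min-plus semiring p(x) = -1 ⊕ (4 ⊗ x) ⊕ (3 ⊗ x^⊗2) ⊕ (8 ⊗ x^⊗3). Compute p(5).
p(5) = -1

A tropical monomial a ⊗ x^⊗i evaluates to a + i · x. Evaluating each term at x = 5:
  Term 0 contributes -1 + 0 · 5 = -1
  Term 1 contributes 4 + 1 · 5 = 9
  Term 2 contributes 3 + 2 · 5 = 13
  Term 3 contributes 8 + 3 · 5 = 23
p(5) = ⊕ of these = min[-1, 9, 13, 23] = -1.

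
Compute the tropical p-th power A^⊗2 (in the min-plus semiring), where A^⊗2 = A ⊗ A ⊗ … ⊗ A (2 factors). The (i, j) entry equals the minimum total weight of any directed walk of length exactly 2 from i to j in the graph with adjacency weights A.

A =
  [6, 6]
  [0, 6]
A^⊗2 =
  [6, 12]
  [6, 6]

Each entry (A^⊗2)_ij equals the minimum over all length-2 walks i = v_0 → v_1 → … → v_2 = j of Σ_t A[v_t][v_{t+1}]. For example, for (i, j) = (0, 1) we minimise over 2 possible intermediate vertex sequences; the minimum is 12, attained along the walk 0 → 0 → 1.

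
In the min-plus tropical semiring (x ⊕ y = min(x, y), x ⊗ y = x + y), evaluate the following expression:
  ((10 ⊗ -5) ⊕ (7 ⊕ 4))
((10 ⊗ -5) ⊕ (7 ⊕ 4)) = 4

Expand innermost to outermost. Recall ⊕ takes the minimum of its arguments and ⊗ takes their sum. Working out the expression ((10 ⊗ -5) ⊕ (7 ⊕ 4)) gives 4.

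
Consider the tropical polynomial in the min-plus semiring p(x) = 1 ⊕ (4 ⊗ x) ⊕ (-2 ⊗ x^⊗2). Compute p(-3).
p(-3) = -8

A tropical monomial a ⊗ x^⊗i evaluates to a + i · x. Evaluating each term at x = -3:
  Term 0 contributes 1 + 0 · -3 = 1
  Term 1 contributes 4 + 1 · -3 = 1
  Term 2 contributes -2 + 2 · -3 = -8
p(-3) = ⊕ of these = min[1, 1, -8] = -8.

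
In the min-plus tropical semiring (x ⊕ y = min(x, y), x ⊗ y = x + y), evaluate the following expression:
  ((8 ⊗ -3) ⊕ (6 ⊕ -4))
((8 ⊗ -3) ⊕ (6 ⊕ -4)) = -4

Expand innermost to outermost. Recall ⊕ takes the minimum of its arguments and ⊗ takes their sum. Working out the expression ((8 ⊗ -3) ⊕ (6 ⊕ -4)) gives -4.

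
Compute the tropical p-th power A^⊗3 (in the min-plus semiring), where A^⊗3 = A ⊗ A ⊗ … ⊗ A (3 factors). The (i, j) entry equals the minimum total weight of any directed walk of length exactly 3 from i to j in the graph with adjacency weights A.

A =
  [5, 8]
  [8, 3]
A^⊗3 =
  [15, 14]
  [14, 9]

Each entry (A^⊗3)_ij equals the minimum over all length-3 walks i = v_0 → v_1 → … → v_3 = j of Σ_t A[v_t][v_{t+1}]. For example, for (i, j) = (0, 1) we minimise over 4 possible intermediate vertex sequences; the minimum is 14, attained along the walk 0 → 1 → 1 → 1.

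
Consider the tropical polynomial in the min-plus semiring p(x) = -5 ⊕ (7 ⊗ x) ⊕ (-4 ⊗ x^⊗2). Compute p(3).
p(3) = -5

A tropical monomial a ⊗ x^⊗i evaluates to a + i · x. Evaluating each term at x = 3:
  Term 0 contributes -5 + 0 · 3 = -5
  Term 1 contributes 7 + 1 · 3 = 10
  Term 2 contributes -4 + 2 · 3 = 2
p(3) = ⊕ of these = min[-5, 10, 2] = -5.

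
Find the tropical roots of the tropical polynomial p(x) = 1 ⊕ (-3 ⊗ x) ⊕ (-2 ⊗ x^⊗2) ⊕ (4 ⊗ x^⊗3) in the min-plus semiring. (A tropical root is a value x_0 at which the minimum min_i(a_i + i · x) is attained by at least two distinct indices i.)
Roots: {-6, -1, 4}

Each tropical root is a break point of the lower envelope of the lines y = a_i + i · x (there are 4 lines, with slopes 0, 1, ..., 3). Only the lines that attain the minimum somewhere contribute to roots; other lines are dominated. Here the surviving (envelope) indices are i = 3, i = 2, i = 1, i = 0.
Intersections between consecutive envelope lines give the roots: for adjacent envelope indices i < j the intersection is x = (a_i − a_j) / (j − i). Reading off the sorted break points: {-6, -1, 4}.
Verification: at each break x_0, at least two indices attain the minimum of min_i(a_i + i · x_0).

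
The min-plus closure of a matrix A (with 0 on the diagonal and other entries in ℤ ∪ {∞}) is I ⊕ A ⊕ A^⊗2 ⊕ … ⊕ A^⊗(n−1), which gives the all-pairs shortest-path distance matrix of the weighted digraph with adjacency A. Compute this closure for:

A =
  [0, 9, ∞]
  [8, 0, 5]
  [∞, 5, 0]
Closure =
  [0, 9, 14]
  [8, 0, 5]
  [13, 5, 0]

This is the Floyd-Warshall all-pairs shortest-path computation. For each intermediate vertex k = 0, 1, …, 2, update dist[i][j] ← min(dist[i][j], dist[i][k] + dist[k][j]). The final matrix gives, for each (i, j), the minimum total weight of any directed path from i to j (possibly empty when i = j).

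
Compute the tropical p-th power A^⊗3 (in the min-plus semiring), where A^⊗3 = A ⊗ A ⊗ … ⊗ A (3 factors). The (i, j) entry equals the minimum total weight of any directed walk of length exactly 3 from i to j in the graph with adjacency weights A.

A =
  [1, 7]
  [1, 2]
A^⊗3 =
  [3, 9]
  [3, 6]

Each entry (A^⊗3)_ij equals the minimum over all length-3 walks i = v_0 → v_1 → … → v_3 = j of Σ_t A[v_t][v_{t+1}]. For example, for (i, j) = (0, 1) we minimise over 4 possible intermediate vertex sequences; the minimum is 9, attained along the walk 0 → 0 → 0 → 1.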